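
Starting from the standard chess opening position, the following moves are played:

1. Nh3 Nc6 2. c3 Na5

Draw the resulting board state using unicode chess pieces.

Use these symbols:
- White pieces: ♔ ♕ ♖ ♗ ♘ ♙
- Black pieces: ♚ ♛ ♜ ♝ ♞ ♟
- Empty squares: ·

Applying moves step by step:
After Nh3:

♜ ♞ ♝ ♛ ♚ ♝ ♞ ♜
♟ ♟ ♟ ♟ ♟ ♟ ♟ ♟
· · · · · · · ·
· · · · · · · ·
· · · · · · · ·
· · · · · · · ♘
♙ ♙ ♙ ♙ ♙ ♙ ♙ ♙
♖ ♘ ♗ ♕ ♔ ♗ · ♖


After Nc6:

♜ · ♝ ♛ ♚ ♝ ♞ ♜
♟ ♟ ♟ ♟ ♟ ♟ ♟ ♟
· · ♞ · · · · ·
· · · · · · · ·
· · · · · · · ·
· · · · · · · ♘
♙ ♙ ♙ ♙ ♙ ♙ ♙ ♙
♖ ♘ ♗ ♕ ♔ ♗ · ♖


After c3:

♜ · ♝ ♛ ♚ ♝ ♞ ♜
♟ ♟ ♟ ♟ ♟ ♟ ♟ ♟
· · ♞ · · · · ·
· · · · · · · ·
· · · · · · · ·
· · ♙ · · · · ♘
♙ ♙ · ♙ ♙ ♙ ♙ ♙
♖ ♘ ♗ ♕ ♔ ♗ · ♖


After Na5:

♜ · ♝ ♛ ♚ ♝ ♞ ♜
♟ ♟ ♟ ♟ ♟ ♟ ♟ ♟
· · · · · · · ·
♞ · · · · · · ·
· · · · · · · ·
· · ♙ · · · · ♘
♙ ♙ · ♙ ♙ ♙ ♙ ♙
♖ ♘ ♗ ♕ ♔ ♗ · ♖



  a b c d e f g h
  ─────────────────
8│♜ · ♝ ♛ ♚ ♝ ♞ ♜│8
7│♟ ♟ ♟ ♟ ♟ ♟ ♟ ♟│7
6│· · · · · · · ·│6
5│♞ · · · · · · ·│5
4│· · · · · · · ·│4
3│· · ♙ · · · · ♘│3
2│♙ ♙ · ♙ ♙ ♙ ♙ ♙│2
1│♖ ♘ ♗ ♕ ♔ ♗ · ♖│1
  ─────────────────
  a b c d e f g h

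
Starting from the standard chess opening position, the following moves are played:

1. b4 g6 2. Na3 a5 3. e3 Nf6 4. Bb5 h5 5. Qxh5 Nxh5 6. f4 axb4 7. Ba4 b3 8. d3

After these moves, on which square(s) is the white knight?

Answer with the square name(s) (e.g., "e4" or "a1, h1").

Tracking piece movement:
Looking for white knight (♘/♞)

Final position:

  a b c d e f g h
  ─────────────────
8│♜ ♞ ♝ ♛ ♚ ♝ · ♜│8
7│· ♟ ♟ ♟ ♟ ♟ · ·│7
6│· · · · · · ♟ ·│6
5│· · · · · · · ♞│5
4│♗ · · · · ♙ · ·│4
3│♘ ♟ · ♙ ♙ · · ·│3
2│♙ · ♙ · · · ♙ ♙│2
1│♖ · ♗ · ♔ · ♘ ♖│1
  ─────────────────
  a b c d e f g h


a3, g1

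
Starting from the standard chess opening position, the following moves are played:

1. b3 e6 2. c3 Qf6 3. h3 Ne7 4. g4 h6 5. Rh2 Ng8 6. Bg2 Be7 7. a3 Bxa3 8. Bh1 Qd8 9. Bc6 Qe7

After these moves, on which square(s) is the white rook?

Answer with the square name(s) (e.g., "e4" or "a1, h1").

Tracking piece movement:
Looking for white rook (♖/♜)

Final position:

  a b c d e f g h
  ─────────────────
8│♜ ♞ ♝ · ♚ · ♞ ♜│8
7│♟ ♟ ♟ ♟ ♛ ♟ ♟ ·│7
6│· · ♗ · ♟ · · ♟│6
5│· · · · · · · ·│5
4│· · · · · · ♙ ·│4
3│♝ ♙ ♙ · · · · ♙│3
2│· · · ♙ ♙ ♙ · ♖│2
1│♖ ♘ ♗ ♕ ♔ · ♘ ·│1
  ─────────────────
  a b c d e f g h


a1, h2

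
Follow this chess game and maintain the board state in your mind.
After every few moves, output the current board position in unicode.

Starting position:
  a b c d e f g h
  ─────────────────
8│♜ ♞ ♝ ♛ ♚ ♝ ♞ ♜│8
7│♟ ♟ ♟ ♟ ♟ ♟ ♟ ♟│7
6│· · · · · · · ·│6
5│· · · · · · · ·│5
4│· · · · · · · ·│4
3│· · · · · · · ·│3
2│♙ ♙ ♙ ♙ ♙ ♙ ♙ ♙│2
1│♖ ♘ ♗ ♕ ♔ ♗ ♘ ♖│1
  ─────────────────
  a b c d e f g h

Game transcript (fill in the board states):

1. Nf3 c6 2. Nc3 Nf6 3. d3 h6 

  a b c d e f g h
  ─────────────────
8│♜ ♞ ♝ ♛ ♚ ♝ · ♜│8
7│♟ ♟ · ♟ ♟ ♟ ♟ ·│7
6│· · ♟ · · ♞ · ♟│6
5│· · · · · · · ·│5
4│· · · · · · · ·│4
3│· · ♘ ♙ · ♘ · ·│3
2│♙ ♙ ♙ · ♙ ♙ ♙ ♙│2
1│♖ · ♗ ♕ ♔ ♗ · ♖│1
  ─────────────────
  a b c d e f g h

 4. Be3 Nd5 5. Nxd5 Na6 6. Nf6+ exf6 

  a b c d e f g h
  ─────────────────
8│♜ · ♝ ♛ ♚ ♝ · ♜│8
7│♟ ♟ · ♟ · ♟ ♟ ·│7
6│♞ · ♟ · · ♟ · ♟│6
5│· · · · · · · ·│5
4│· · · · · · · ·│4
3│· · · ♙ ♗ ♘ · ·│3
2│♙ ♙ ♙ · ♙ ♙ ♙ ♙│2
1│♖ · · ♕ ♔ ♗ · ♖│1
  ─────────────────
  a b c d e f g h

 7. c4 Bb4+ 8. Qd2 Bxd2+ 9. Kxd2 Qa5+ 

  a b c d e f g h
  ─────────────────
8│♜ · ♝ · ♚ · · ♜│8
7│♟ ♟ · ♟ · ♟ ♟ ·│7
6│♞ · ♟ · · ♟ · ♟│6
5│♛ · · · · · · ·│5
4│· · ♙ · · · · ·│4
3│· · · ♙ ♗ ♘ · ·│3
2│♙ ♙ · ♔ ♙ ♙ ♙ ♙│2
1│♖ · · · · ♗ · ♖│1
  ─────────────────
  a b c d e f g h

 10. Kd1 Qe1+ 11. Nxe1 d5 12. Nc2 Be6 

  a b c d e f g h
  ─────────────────
8│♜ · · · ♚ · · ♜│8
7│♟ ♟ · · · ♟ ♟ ·│7
6│♞ · ♟ · ♝ ♟ · ♟│6
5│· · · ♟ · · · ·│5
4│· · ♙ · · · · ·│4
3│· · · ♙ ♗ · · ·│3
2│♙ ♙ ♘ · ♙ ♙ ♙ ♙│2
1│♖ · · ♔ · ♗ · ♖│1
  ─────────────────
  a b c d e f g h

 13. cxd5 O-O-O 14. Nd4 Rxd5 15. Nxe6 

  a b c d e f g h
  ─────────────────
8│· · ♚ · · · · ♜│8
7│♟ ♟ · · · ♟ ♟ ·│7
6│♞ · ♟ · ♘ ♟ · ♟│6
5│· · · ♜ · · · ·│5
4│· · · · · · · ·│4
3│· · · ♙ ♗ · · ·│3
2│♙ ♙ · · ♙ ♙ ♙ ♙│2
1│♖ · · ♔ · ♗ · ♖│1
  ─────────────────
  a b c d e f g h


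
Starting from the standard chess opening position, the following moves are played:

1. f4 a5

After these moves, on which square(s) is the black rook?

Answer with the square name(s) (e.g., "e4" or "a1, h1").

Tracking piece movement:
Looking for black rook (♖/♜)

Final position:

  a b c d e f g h
  ─────────────────
8│♜ ♞ ♝ ♛ ♚ ♝ ♞ ♜│8
7│· ♟ ♟ ♟ ♟ ♟ ♟ ♟│7
6│· · · · · · · ·│6
5│♟ · · · · · · ·│5
4│· · · · · ♙ · ·│4
3│· · · · · · · ·│3
2│♙ ♙ ♙ ♙ ♙ · ♙ ♙│2
1│♖ ♘ ♗ ♕ ♔ ♗ ♘ ♖│1
  ─────────────────
  a b c d e f g h


a8, h8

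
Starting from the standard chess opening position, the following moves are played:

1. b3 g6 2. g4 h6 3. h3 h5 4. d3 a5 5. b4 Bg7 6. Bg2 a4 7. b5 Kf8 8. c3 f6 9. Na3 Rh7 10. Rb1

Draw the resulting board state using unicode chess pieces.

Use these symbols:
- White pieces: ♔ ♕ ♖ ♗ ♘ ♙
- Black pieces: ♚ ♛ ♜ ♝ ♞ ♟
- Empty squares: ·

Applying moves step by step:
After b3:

♜ ♞ ♝ ♛ ♚ ♝ ♞ ♜
♟ ♟ ♟ ♟ ♟ ♟ ♟ ♟
· · · · · · · ·
· · · · · · · ·
· · · · · · · ·
· ♙ · · · · · ·
♙ · ♙ ♙ ♙ ♙ ♙ ♙
♖ ♘ ♗ ♕ ♔ ♗ ♘ ♖


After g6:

♜ ♞ ♝ ♛ ♚ ♝ ♞ ♜
♟ ♟ ♟ ♟ ♟ ♟ · ♟
· · · · · · ♟ ·
· · · · · · · ·
· · · · · · · ·
· ♙ · · · · · ·
♙ · ♙ ♙ ♙ ♙ ♙ ♙
♖ ♘ ♗ ♕ ♔ ♗ ♘ ♖


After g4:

♜ ♞ ♝ ♛ ♚ ♝ ♞ ♜
♟ ♟ ♟ ♟ ♟ ♟ · ♟
· · · · · · ♟ ·
· · · · · · · ·
· · · · · · ♙ ·
· ♙ · · · · · ·
♙ · ♙ ♙ ♙ ♙ · ♙
♖ ♘ ♗ ♕ ♔ ♗ ♘ ♖


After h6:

♜ ♞ ♝ ♛ ♚ ♝ ♞ ♜
♟ ♟ ♟ ♟ ♟ ♟ · ·
· · · · · · ♟ ♟
· · · · · · · ·
· · · · · · ♙ ·
· ♙ · · · · · ·
♙ · ♙ ♙ ♙ ♙ · ♙
♖ ♘ ♗ ♕ ♔ ♗ ♘ ♖


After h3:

♜ ♞ ♝ ♛ ♚ ♝ ♞ ♜
♟ ♟ ♟ ♟ ♟ ♟ · ·
· · · · · · ♟ ♟
· · · · · · · ·
· · · · · · ♙ ·
· ♙ · · · · · ♙
♙ · ♙ ♙ ♙ ♙ · ·
♖ ♘ ♗ ♕ ♔ ♗ ♘ ♖


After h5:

♜ ♞ ♝ ♛ ♚ ♝ ♞ ♜
♟ ♟ ♟ ♟ ♟ ♟ · ·
· · · · · · ♟ ·
· · · · · · · ♟
· · · · · · ♙ ·
· ♙ · · · · · ♙
♙ · ♙ ♙ ♙ ♙ · ·
♖ ♘ ♗ ♕ ♔ ♗ ♘ ♖


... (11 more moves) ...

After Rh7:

♜ ♞ ♝ ♛ · ♚ ♞ ·
· ♟ ♟ ♟ ♟ · ♝ ♜
· · · · · ♟ ♟ ·
· ♙ · · · · · ♟
♟ · · · · · ♙ ·
♘ · ♙ ♙ · · · ♙
♙ · · · ♙ ♙ ♗ ·
♖ · ♗ ♕ ♔ · ♘ ♖


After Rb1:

♜ ♞ ♝ ♛ · ♚ ♞ ·
· ♟ ♟ ♟ ♟ · ♝ ♜
· · · · · ♟ ♟ ·
· ♙ · · · · · ♟
♟ · · · · · ♙ ·
♘ · ♙ ♙ · · · ♙
♙ · · · ♙ ♙ ♗ ·
· ♖ ♗ ♕ ♔ · ♘ ♖



  a b c d e f g h
  ─────────────────
8│♜ ♞ ♝ ♛ · ♚ ♞ ·│8
7│· ♟ ♟ ♟ ♟ · ♝ ♜│7
6│· · · · · ♟ ♟ ·│6
5│· ♙ · · · · · ♟│5
4│♟ · · · · · ♙ ·│4
3│♘ · ♙ ♙ · · · ♙│3
2│♙ · · · ♙ ♙ ♗ ·│2
1│· ♖ ♗ ♕ ♔ · ♘ ♖│1
  ─────────────────
  a b c d e f g h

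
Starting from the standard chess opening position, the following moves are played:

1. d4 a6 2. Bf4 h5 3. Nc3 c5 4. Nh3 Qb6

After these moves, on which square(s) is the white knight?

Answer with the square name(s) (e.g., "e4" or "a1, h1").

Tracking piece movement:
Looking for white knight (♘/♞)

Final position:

  a b c d e f g h
  ─────────────────
8│♜ ♞ ♝ · ♚ ♝ ♞ ♜│8
7│· ♟ · ♟ ♟ ♟ ♟ ·│7
6│♟ ♛ · · · · · ·│6
5│· · ♟ · · · · ♟│5
4│· · · ♙ · ♗ · ·│4
3│· · ♘ · · · · ♘│3
2│♙ ♙ ♙ · ♙ ♙ ♙ ♙│2
1│♖ · · ♕ ♔ ♗ · ♖│1
  ─────────────────
  a b c d e f g h


c3, h3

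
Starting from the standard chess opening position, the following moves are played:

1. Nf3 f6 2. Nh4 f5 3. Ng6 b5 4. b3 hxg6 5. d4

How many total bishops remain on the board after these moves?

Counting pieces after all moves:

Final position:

  a b c d e f g h
  ─────────────────
8│♜ ♞ ♝ ♛ ♚ ♝ ♞ ♜│8
7│♟ · ♟ ♟ ♟ · ♟ ·│7
6│· · · · · · ♟ ·│6
5│· ♟ · · · ♟ · ·│5
4│· · · ♙ · · · ·│4
3│· ♙ · · · · · ·│3
2│♙ · ♙ · ♙ ♙ ♙ ♙│2
1│♖ ♘ ♗ ♕ ♔ ♗ · ♖│1
  ─────────────────
  a b c d e f g h


4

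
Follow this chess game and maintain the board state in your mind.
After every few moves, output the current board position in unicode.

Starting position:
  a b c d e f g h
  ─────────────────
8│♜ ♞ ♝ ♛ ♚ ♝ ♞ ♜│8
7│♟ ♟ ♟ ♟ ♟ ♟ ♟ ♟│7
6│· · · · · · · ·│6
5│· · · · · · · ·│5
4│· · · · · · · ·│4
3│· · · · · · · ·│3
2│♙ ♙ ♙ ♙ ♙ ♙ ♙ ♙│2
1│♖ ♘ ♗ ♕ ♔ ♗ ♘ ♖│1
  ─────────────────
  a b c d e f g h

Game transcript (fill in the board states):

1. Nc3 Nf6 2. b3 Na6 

  a b c d e f g h
  ─────────────────
8│♜ · ♝ ♛ ♚ ♝ · ♜│8
7│♟ ♟ ♟ ♟ ♟ ♟ ♟ ♟│7
6│♞ · · · · ♞ · ·│6
5│· · · · · · · ·│5
4│· · · · · · · ·│4
3│· ♙ ♘ · · · · ·│3
2│♙ · ♙ ♙ ♙ ♙ ♙ ♙│2
1│♖ · ♗ ♕ ♔ ♗ ♘ ♖│1
  ─────────────────
  a b c d e f g h

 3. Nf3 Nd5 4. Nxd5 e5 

  a b c d e f g h
  ─────────────────
8│♜ · ♝ ♛ ♚ ♝ · ♜│8
7│♟ ♟ ♟ ♟ · ♟ ♟ ♟│7
6│♞ · · · · · · ·│6
5│· · · ♘ ♟ · · ·│5
4│· · · · · · · ·│4
3│· ♙ · · · ♘ · ·│3
2│♙ · ♙ ♙ ♙ ♙ ♙ ♙│2
1│♖ · ♗ ♕ ♔ ♗ · ♖│1
  ─────────────────
  a b c d e f g h

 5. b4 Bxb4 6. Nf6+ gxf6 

  a b c d e f g h
  ─────────────────
8│♜ · ♝ ♛ ♚ · · ♜│8
7│♟ ♟ ♟ ♟ · ♟ · ♟│7
6│♞ · · · · ♟ · ·│6
5│· · · · ♟ · · ·│5
4│· ♝ · · · · · ·│4
3│· · · · · ♘ · ·│3
2│♙ · ♙ ♙ ♙ ♙ ♙ ♙│2
1│♖ · ♗ ♕ ♔ ♗ · ♖│1
  ─────────────────
  a b c d e f g h

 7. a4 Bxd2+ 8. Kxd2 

  a b c d e f g h
  ─────────────────
8│♜ · ♝ ♛ ♚ · · ♜│8
7│♟ ♟ ♟ ♟ · ♟ · ♟│7
6│♞ · · · · ♟ · ·│6
5│· · · · ♟ · · ·│5
4│♙ · · · · · · ·│4
3│· · · · · ♘ · ·│3
2│· · ♙ ♔ ♙ ♙ ♙ ♙│2
1│♖ · ♗ ♕ · ♗ · ♖│1
  ─────────────────
  a b c d e f g h


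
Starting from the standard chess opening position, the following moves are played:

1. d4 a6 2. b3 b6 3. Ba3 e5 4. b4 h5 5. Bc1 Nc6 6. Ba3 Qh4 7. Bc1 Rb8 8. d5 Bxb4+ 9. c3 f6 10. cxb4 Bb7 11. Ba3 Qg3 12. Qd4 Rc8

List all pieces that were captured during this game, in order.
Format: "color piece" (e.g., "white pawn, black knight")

Tracking captures:
  Bxb4+: captured white pawn
  cxb4: captured black bishop

white pawn, black bishop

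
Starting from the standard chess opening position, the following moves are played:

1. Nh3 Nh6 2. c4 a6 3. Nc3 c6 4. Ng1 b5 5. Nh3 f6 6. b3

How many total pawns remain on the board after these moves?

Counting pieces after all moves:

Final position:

  a b c d e f g h
  ─────────────────
8│♜ ♞ ♝ ♛ ♚ ♝ · ♜│8
7│· · · ♟ ♟ · ♟ ♟│7
6│♟ · ♟ · · ♟ · ♞│6
5│· ♟ · · · · · ·│5
4│· · ♙ · · · · ·│4
3│· ♙ ♘ · · · · ♘│3
2│♙ · · ♙ ♙ ♙ ♙ ♙│2
1│♖ · ♗ ♕ ♔ ♗ · ♖│1
  ─────────────────
  a b c d e f g h


16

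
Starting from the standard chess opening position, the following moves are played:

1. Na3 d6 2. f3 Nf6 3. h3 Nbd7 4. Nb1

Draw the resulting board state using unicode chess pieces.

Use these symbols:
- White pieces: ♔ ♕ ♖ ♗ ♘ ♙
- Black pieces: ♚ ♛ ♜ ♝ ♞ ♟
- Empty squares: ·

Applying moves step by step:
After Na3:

♜ ♞ ♝ ♛ ♚ ♝ ♞ ♜
♟ ♟ ♟ ♟ ♟ ♟ ♟ ♟
· · · · · · · ·
· · · · · · · ·
· · · · · · · ·
♘ · · · · · · ·
♙ ♙ ♙ ♙ ♙ ♙ ♙ ♙
♖ · ♗ ♕ ♔ ♗ ♘ ♖


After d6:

♜ ♞ ♝ ♛ ♚ ♝ ♞ ♜
♟ ♟ ♟ · ♟ ♟ ♟ ♟
· · · ♟ · · · ·
· · · · · · · ·
· · · · · · · ·
♘ · · · · · · ·
♙ ♙ ♙ ♙ ♙ ♙ ♙ ♙
♖ · ♗ ♕ ♔ ♗ ♘ ♖


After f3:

♜ ♞ ♝ ♛ ♚ ♝ ♞ ♜
♟ ♟ ♟ · ♟ ♟ ♟ ♟
· · · ♟ · · · ·
· · · · · · · ·
· · · · · · · ·
♘ · · · · ♙ · ·
♙ ♙ ♙ ♙ ♙ · ♙ ♙
♖ · ♗ ♕ ♔ ♗ ♘ ♖


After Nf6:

♜ ♞ ♝ ♛ ♚ ♝ · ♜
♟ ♟ ♟ · ♟ ♟ ♟ ♟
· · · ♟ · ♞ · ·
· · · · · · · ·
· · · · · · · ·
♘ · · · · ♙ · ·
♙ ♙ ♙ ♙ ♙ · ♙ ♙
♖ · ♗ ♕ ♔ ♗ ♘ ♖


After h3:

♜ ♞ ♝ ♛ ♚ ♝ · ♜
♟ ♟ ♟ · ♟ ♟ ♟ ♟
· · · ♟ · ♞ · ·
· · · · · · · ·
· · · · · · · ·
♘ · · · · ♙ · ♙
♙ ♙ ♙ ♙ ♙ · ♙ ·
♖ · ♗ ♕ ♔ ♗ ♘ ♖


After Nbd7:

♜ · ♝ ♛ ♚ ♝ · ♜
♟ ♟ ♟ ♞ ♟ ♟ ♟ ♟
· · · ♟ · ♞ · ·
· · · · · · · ·
· · · · · · · ·
♘ · · · · ♙ · ♙
♙ ♙ ♙ ♙ ♙ · ♙ ·
♖ · ♗ ♕ ♔ ♗ ♘ ♖


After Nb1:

♜ · ♝ ♛ ♚ ♝ · ♜
♟ ♟ ♟ ♞ ♟ ♟ ♟ ♟
· · · ♟ · ♞ · ·
· · · · · · · ·
· · · · · · · ·
· · · · · ♙ · ♙
♙ ♙ ♙ ♙ ♙ · ♙ ·
♖ ♘ ♗ ♕ ♔ ♗ ♘ ♖



  a b c d e f g h
  ─────────────────
8│♜ · ♝ ♛ ♚ ♝ · ♜│8
7│♟ ♟ ♟ ♞ ♟ ♟ ♟ ♟│7
6│· · · ♟ · ♞ · ·│6
5│· · · · · · · ·│5
4│· · · · · · · ·│4
3│· · · · · ♙ · ♙│3
2│♙ ♙ ♙ ♙ ♙ · ♙ ·│2
1│♖ ♘ ♗ ♕ ♔ ♗ ♘ ♖│1
  ─────────────────
  a b c d e f g h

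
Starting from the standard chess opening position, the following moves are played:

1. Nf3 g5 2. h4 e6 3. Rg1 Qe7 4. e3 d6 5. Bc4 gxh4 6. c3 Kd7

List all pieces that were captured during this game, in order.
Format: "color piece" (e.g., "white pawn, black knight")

Tracking captures:
  gxh4: captured white pawn

white pawn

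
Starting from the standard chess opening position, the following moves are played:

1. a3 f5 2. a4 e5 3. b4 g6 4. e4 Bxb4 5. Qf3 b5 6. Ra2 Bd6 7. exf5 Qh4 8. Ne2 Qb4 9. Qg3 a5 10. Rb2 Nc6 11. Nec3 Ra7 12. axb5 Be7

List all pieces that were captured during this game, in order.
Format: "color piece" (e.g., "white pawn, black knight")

Tracking captures:
  Bxb4: captured white pawn
  exf5: captured black pawn
  axb5: captured black pawn

white pawn, black pawn, black pawn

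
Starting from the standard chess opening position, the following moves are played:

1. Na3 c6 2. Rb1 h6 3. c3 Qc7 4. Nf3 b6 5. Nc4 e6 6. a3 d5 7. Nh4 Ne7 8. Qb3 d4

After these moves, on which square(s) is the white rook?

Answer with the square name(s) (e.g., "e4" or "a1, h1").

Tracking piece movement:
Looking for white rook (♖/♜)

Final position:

  a b c d e f g h
  ─────────────────
8│♜ ♞ ♝ · ♚ ♝ · ♜│8
7│♟ · ♛ · ♞ ♟ ♟ ·│7
6│· ♟ ♟ · ♟ · · ♟│6
5│· · · · · · · ·│5
4│· · ♘ ♟ · · · ♘│4
3│♙ ♕ ♙ · · · · ·│3
2│· ♙ · ♙ ♙ ♙ ♙ ♙│2
1│· ♖ ♗ · ♔ ♗ · ♖│1
  ─────────────────
  a b c d e f g h


b1, h1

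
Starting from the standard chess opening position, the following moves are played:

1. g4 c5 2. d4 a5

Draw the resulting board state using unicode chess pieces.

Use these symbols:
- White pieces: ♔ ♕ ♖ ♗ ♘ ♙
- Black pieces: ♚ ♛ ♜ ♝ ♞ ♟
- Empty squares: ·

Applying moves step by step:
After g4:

♜ ♞ ♝ ♛ ♚ ♝ ♞ ♜
♟ ♟ ♟ ♟ ♟ ♟ ♟ ♟
· · · · · · · ·
· · · · · · · ·
· · · · · · ♙ ·
· · · · · · · ·
♙ ♙ ♙ ♙ ♙ ♙ · ♙
♖ ♘ ♗ ♕ ♔ ♗ ♘ ♖


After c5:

♜ ♞ ♝ ♛ ♚ ♝ ♞ ♜
♟ ♟ · ♟ ♟ ♟ ♟ ♟
· · · · · · · ·
· · ♟ · · · · ·
· · · · · · ♙ ·
· · · · · · · ·
♙ ♙ ♙ ♙ ♙ ♙ · ♙
♖ ♘ ♗ ♕ ♔ ♗ ♘ ♖


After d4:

♜ ♞ ♝ ♛ ♚ ♝ ♞ ♜
♟ ♟ · ♟ ♟ ♟ ♟ ♟
· · · · · · · ·
· · ♟ · · · · ·
· · · ♙ · · ♙ ·
· · · · · · · ·
♙ ♙ ♙ · ♙ ♙ · ♙
♖ ♘ ♗ ♕ ♔ ♗ ♘ ♖


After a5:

♜ ♞ ♝ ♛ ♚ ♝ ♞ ♜
· ♟ · ♟ ♟ ♟ ♟ ♟
· · · · · · · ·
♟ · ♟ · · · · ·
· · · ♙ · · ♙ ·
· · · · · · · ·
♙ ♙ ♙ · ♙ ♙ · ♙
♖ ♘ ♗ ♕ ♔ ♗ ♘ ♖



  a b c d e f g h
  ─────────────────
8│♜ ♞ ♝ ♛ ♚ ♝ ♞ ♜│8
7│· ♟ · ♟ ♟ ♟ ♟ ♟│7
6│· · · · · · · ·│6
5│♟ · ♟ · · · · ·│5
4│· · · ♙ · · ♙ ·│4
3│· · · · · · · ·│3
2│♙ ♙ ♙ · ♙ ♙ · ♙│2
1│♖ ♘ ♗ ♕ ♔ ♗ ♘ ♖│1
  ─────────────────
  a b c d e f g h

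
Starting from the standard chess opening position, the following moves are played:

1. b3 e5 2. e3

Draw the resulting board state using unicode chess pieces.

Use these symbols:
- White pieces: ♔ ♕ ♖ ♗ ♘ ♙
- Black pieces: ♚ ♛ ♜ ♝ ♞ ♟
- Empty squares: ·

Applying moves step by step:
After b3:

♜ ♞ ♝ ♛ ♚ ♝ ♞ ♜
♟ ♟ ♟ ♟ ♟ ♟ ♟ ♟
· · · · · · · ·
· · · · · · · ·
· · · · · · · ·
· ♙ · · · · · ·
♙ · ♙ ♙ ♙ ♙ ♙ ♙
♖ ♘ ♗ ♕ ♔ ♗ ♘ ♖


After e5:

♜ ♞ ♝ ♛ ♚ ♝ ♞ ♜
♟ ♟ ♟ ♟ · ♟ ♟ ♟
· · · · · · · ·
· · · · ♟ · · ·
· · · · · · · ·
· ♙ · · · · · ·
♙ · ♙ ♙ ♙ ♙ ♙ ♙
♖ ♘ ♗ ♕ ♔ ♗ ♘ ♖


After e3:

♜ ♞ ♝ ♛ ♚ ♝ ♞ ♜
♟ ♟ ♟ ♟ · ♟ ♟ ♟
· · · · · · · ·
· · · · ♟ · · ·
· · · · · · · ·
· ♙ · · ♙ · · ·
♙ · ♙ ♙ · ♙ ♙ ♙
♖ ♘ ♗ ♕ ♔ ♗ ♘ ♖



  a b c d e f g h
  ─────────────────
8│♜ ♞ ♝ ♛ ♚ ♝ ♞ ♜│8
7│♟ ♟ ♟ ♟ · ♟ ♟ ♟│7
6│· · · · · · · ·│6
5│· · · · ♟ · · ·│5
4│· · · · · · · ·│4
3│· ♙ · · ♙ · · ·│3
2│♙ · ♙ ♙ · ♙ ♙ ♙│2
1│♖ ♘ ♗ ♕ ♔ ♗ ♘ ♖│1
  ─────────────────
  a b c d e f g h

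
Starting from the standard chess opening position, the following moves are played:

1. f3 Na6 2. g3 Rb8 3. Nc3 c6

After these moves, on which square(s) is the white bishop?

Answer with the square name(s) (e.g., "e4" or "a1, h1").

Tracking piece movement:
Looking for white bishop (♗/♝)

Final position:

  a b c d e f g h
  ─────────────────
8│· ♜ ♝ ♛ ♚ ♝ ♞ ♜│8
7│♟ ♟ · ♟ ♟ ♟ ♟ ♟│7
6│♞ · ♟ · · · · ·│6
5│· · · · · · · ·│5
4│· · · · · · · ·│4
3│· · ♘ · · ♙ ♙ ·│3
2│♙ ♙ ♙ ♙ ♙ · · ♙│2
1│♖ · ♗ ♕ ♔ ♗ ♘ ♖│1
  ─────────────────
  a b c d e f g h


c1, f1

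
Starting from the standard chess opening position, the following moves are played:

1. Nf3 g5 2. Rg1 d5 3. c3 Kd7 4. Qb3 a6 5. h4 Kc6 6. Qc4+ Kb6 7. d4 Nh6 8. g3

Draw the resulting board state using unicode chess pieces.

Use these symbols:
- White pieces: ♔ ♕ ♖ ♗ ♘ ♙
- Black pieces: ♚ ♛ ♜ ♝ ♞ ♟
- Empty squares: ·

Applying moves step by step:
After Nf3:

♜ ♞ ♝ ♛ ♚ ♝ ♞ ♜
♟ ♟ ♟ ♟ ♟ ♟ ♟ ♟
· · · · · · · ·
· · · · · · · ·
· · · · · · · ·
· · · · · ♘ · ·
♙ ♙ ♙ ♙ ♙ ♙ ♙ ♙
♖ ♘ ♗ ♕ ♔ ♗ · ♖


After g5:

♜ ♞ ♝ ♛ ♚ ♝ ♞ ♜
♟ ♟ ♟ ♟ ♟ ♟ · ♟
· · · · · · · ·
· · · · · · ♟ ·
· · · · · · · ·
· · · · · ♘ · ·
♙ ♙ ♙ ♙ ♙ ♙ ♙ ♙
♖ ♘ ♗ ♕ ♔ ♗ · ♖


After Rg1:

♜ ♞ ♝ ♛ ♚ ♝ ♞ ♜
♟ ♟ ♟ ♟ ♟ ♟ · ♟
· · · · · · · ·
· · · · · · ♟ ·
· · · · · · · ·
· · · · · ♘ · ·
♙ ♙ ♙ ♙ ♙ ♙ ♙ ♙
♖ ♘ ♗ ♕ ♔ ♗ ♖ ·


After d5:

♜ ♞ ♝ ♛ ♚ ♝ ♞ ♜
♟ ♟ ♟ · ♟ ♟ · ♟
· · · · · · · ·
· · · ♟ · · ♟ ·
· · · · · · · ·
· · · · · ♘ · ·
♙ ♙ ♙ ♙ ♙ ♙ ♙ ♙
♖ ♘ ♗ ♕ ♔ ♗ ♖ ·


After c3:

♜ ♞ ♝ ♛ ♚ ♝ ♞ ♜
♟ ♟ ♟ · ♟ ♟ · ♟
· · · · · · · ·
· · · ♟ · · ♟ ·
· · · · · · · ·
· · ♙ · · ♘ · ·
♙ ♙ · ♙ ♙ ♙ ♙ ♙
♖ ♘ ♗ ♕ ♔ ♗ ♖ ·


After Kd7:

♜ ♞ ♝ ♛ · ♝ ♞ ♜
♟ ♟ ♟ ♚ ♟ ♟ · ♟
· · · · · · · ·
· · · ♟ · · ♟ ·
· · · · · · · ·
· · ♙ · · ♘ · ·
♙ ♙ · ♙ ♙ ♙ ♙ ♙
♖ ♘ ♗ ♕ ♔ ♗ ♖ ·


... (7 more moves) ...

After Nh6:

♜ ♞ ♝ ♛ · ♝ · ♜
· ♟ ♟ · ♟ ♟ · ♟
♟ ♚ · · · · · ♞
· · · ♟ · · ♟ ·
· · ♕ ♙ · · · ♙
· · ♙ · · ♘ · ·
♙ ♙ · · ♙ ♙ ♙ ·
♖ ♘ ♗ · ♔ ♗ ♖ ·


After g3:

♜ ♞ ♝ ♛ · ♝ · ♜
· ♟ ♟ · ♟ ♟ · ♟
♟ ♚ · · · · · ♞
· · · ♟ · · ♟ ·
· · ♕ ♙ · · · ♙
· · ♙ · · ♘ ♙ ·
♙ ♙ · · ♙ ♙ · ·
♖ ♘ ♗ · ♔ ♗ ♖ ·



  a b c d e f g h
  ─────────────────
8│♜ ♞ ♝ ♛ · ♝ · ♜│8
7│· ♟ ♟ · ♟ ♟ · ♟│7
6│♟ ♚ · · · · · ♞│6
5│· · · ♟ · · ♟ ·│5
4│· · ♕ ♙ · · · ♙│4
3│· · ♙ · · ♘ ♙ ·│3
2│♙ ♙ · · ♙ ♙ · ·│2
1│♖ ♘ ♗ · ♔ ♗ ♖ ·│1
  ─────────────────
  a b c d e f g h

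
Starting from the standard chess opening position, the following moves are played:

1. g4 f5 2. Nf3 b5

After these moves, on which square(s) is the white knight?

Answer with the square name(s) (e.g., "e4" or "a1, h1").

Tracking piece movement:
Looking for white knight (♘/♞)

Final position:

  a b c d e f g h
  ─────────────────
8│♜ ♞ ♝ ♛ ♚ ♝ ♞ ♜│8
7│♟ · ♟ ♟ ♟ · ♟ ♟│7
6│· · · · · · · ·│6
5│· ♟ · · · ♟ · ·│5
4│· · · · · · ♙ ·│4
3│· · · · · ♘ · ·│3
2│♙ ♙ ♙ ♙ ♙ ♙ · ♙│2
1│♖ ♘ ♗ ♕ ♔ ♗ · ♖│1
  ─────────────────
  a b c d e f g h


b1, f3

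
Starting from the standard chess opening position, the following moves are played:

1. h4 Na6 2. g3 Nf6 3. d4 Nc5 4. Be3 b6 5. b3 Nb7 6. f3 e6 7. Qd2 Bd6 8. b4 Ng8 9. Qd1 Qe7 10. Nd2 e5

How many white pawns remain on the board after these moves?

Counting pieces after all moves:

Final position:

  a b c d e f g h
  ─────────────────
8│♜ · ♝ · ♚ · ♞ ♜│8
7│♟ ♞ ♟ ♟ ♛ ♟ ♟ ♟│7
6│· ♟ · ♝ · · · ·│6
5│· · · · ♟ · · ·│5
4│· ♙ · ♙ · · · ♙│4
3│· · · · ♗ ♙ ♙ ·│3
2│♙ · ♙ ♘ ♙ · · ·│2
1│♖ · · ♕ ♔ ♗ ♘ ♖│1
  ─────────────────
  a b c d e f g h


8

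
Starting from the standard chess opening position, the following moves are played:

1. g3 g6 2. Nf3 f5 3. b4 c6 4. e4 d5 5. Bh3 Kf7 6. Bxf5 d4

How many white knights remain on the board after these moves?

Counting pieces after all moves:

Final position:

  a b c d e f g h
  ─────────────────
8│♜ ♞ ♝ ♛ · ♝ ♞ ♜│8
7│♟ ♟ · · ♟ ♚ · ♟│7
6│· · ♟ · · · ♟ ·│6
5│· · · · · ♗ · ·│5
4│· ♙ · ♟ ♙ · · ·│4
3│· · · · · ♘ ♙ ·│3
2│♙ · ♙ ♙ · ♙ · ♙│2
1│♖ ♘ ♗ ♕ ♔ · · ♖│1
  ─────────────────
  a b c d e f g h


2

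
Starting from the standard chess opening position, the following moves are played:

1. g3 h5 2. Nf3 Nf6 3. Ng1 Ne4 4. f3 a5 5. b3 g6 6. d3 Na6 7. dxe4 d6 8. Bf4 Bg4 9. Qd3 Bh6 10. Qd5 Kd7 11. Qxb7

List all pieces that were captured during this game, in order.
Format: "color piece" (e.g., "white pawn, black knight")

Tracking captures:
  dxe4: captured black knight
  Qxb7: captured black pawn

black knight, black pawn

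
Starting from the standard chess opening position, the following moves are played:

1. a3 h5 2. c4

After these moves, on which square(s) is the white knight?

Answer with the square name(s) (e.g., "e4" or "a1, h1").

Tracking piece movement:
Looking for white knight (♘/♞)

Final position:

  a b c d e f g h
  ─────────────────
8│♜ ♞ ♝ ♛ ♚ ♝ ♞ ♜│8
7│♟ ♟ ♟ ♟ ♟ ♟ ♟ ·│7
6│· · · · · · · ·│6
5│· · · · · · · ♟│5
4│· · ♙ · · · · ·│4
3│♙ · · · · · · ·│3
2│· ♙ · ♙ ♙ ♙ ♙ ♙│2
1│♖ ♘ ♗ ♕ ♔ ♗ ♘ ♖│1
  ─────────────────
  a b c d e f g h


b1, g1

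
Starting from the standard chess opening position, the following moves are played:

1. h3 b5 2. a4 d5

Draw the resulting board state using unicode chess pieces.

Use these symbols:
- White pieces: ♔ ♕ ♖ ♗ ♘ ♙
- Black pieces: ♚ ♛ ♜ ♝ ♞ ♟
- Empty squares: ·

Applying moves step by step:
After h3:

♜ ♞ ♝ ♛ ♚ ♝ ♞ ♜
♟ ♟ ♟ ♟ ♟ ♟ ♟ ♟
· · · · · · · ·
· · · · · · · ·
· · · · · · · ·
· · · · · · · ♙
♙ ♙ ♙ ♙ ♙ ♙ ♙ ·
♖ ♘ ♗ ♕ ♔ ♗ ♘ ♖


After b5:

♜ ♞ ♝ ♛ ♚ ♝ ♞ ♜
♟ · ♟ ♟ ♟ ♟ ♟ ♟
· · · · · · · ·
· ♟ · · · · · ·
· · · · · · · ·
· · · · · · · ♙
♙ ♙ ♙ ♙ ♙ ♙ ♙ ·
♖ ♘ ♗ ♕ ♔ ♗ ♘ ♖


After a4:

♜ ♞ ♝ ♛ ♚ ♝ ♞ ♜
♟ · ♟ ♟ ♟ ♟ ♟ ♟
· · · · · · · ·
· ♟ · · · · · ·
♙ · · · · · · ·
· · · · · · · ♙
· ♙ ♙ ♙ ♙ ♙ ♙ ·
♖ ♘ ♗ ♕ ♔ ♗ ♘ ♖


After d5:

♜ ♞ ♝ ♛ ♚ ♝ ♞ ♜
♟ · ♟ · ♟ ♟ ♟ ♟
· · · · · · · ·
· ♟ · ♟ · · · ·
♙ · · · · · · ·
· · · · · · · ♙
· ♙ ♙ ♙ ♙ ♙ ♙ ·
♖ ♘ ♗ ♕ ♔ ♗ ♘ ♖



  a b c d e f g h
  ─────────────────
8│♜ ♞ ♝ ♛ ♚ ♝ ♞ ♜│8
7│♟ · ♟ · ♟ ♟ ♟ ♟│7
6│· · · · · · · ·│6
5│· ♟ · ♟ · · · ·│5
4│♙ · · · · · · ·│4
3│· · · · · · · ♙│3
2│· ♙ ♙ ♙ ♙ ♙ ♙ ·│2
1│♖ ♘ ♗ ♕ ♔ ♗ ♘ ♖│1
  ─────────────────
  a b c d e f g h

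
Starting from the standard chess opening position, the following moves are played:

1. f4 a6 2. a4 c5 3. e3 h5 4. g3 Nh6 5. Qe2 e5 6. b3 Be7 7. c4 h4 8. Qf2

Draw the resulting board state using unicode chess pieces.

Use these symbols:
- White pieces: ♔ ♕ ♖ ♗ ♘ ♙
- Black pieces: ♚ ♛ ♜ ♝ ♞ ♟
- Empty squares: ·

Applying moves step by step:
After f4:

♜ ♞ ♝ ♛ ♚ ♝ ♞ ♜
♟ ♟ ♟ ♟ ♟ ♟ ♟ ♟
· · · · · · · ·
· · · · · · · ·
· · · · · ♙ · ·
· · · · · · · ·
♙ ♙ ♙ ♙ ♙ · ♙ ♙
♖ ♘ ♗ ♕ ♔ ♗ ♘ ♖


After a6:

♜ ♞ ♝ ♛ ♚ ♝ ♞ ♜
· ♟ ♟ ♟ ♟ ♟ ♟ ♟
♟ · · · · · · ·
· · · · · · · ·
· · · · · ♙ · ·
· · · · · · · ·
♙ ♙ ♙ ♙ ♙ · ♙ ♙
♖ ♘ ♗ ♕ ♔ ♗ ♘ ♖


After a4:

♜ ♞ ♝ ♛ ♚ ♝ ♞ ♜
· ♟ ♟ ♟ ♟ ♟ ♟ ♟
♟ · · · · · · ·
· · · · · · · ·
♙ · · · · ♙ · ·
· · · · · · · ·
· ♙ ♙ ♙ ♙ · ♙ ♙
♖ ♘ ♗ ♕ ♔ ♗ ♘ ♖


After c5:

♜ ♞ ♝ ♛ ♚ ♝ ♞ ♜
· ♟ · ♟ ♟ ♟ ♟ ♟
♟ · · · · · · ·
· · ♟ · · · · ·
♙ · · · · ♙ · ·
· · · · · · · ·
· ♙ ♙ ♙ ♙ · ♙ ♙
♖ ♘ ♗ ♕ ♔ ♗ ♘ ♖


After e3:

♜ ♞ ♝ ♛ ♚ ♝ ♞ ♜
· ♟ · ♟ ♟ ♟ ♟ ♟
♟ · · · · · · ·
· · ♟ · · · · ·
♙ · · · · ♙ · ·
· · · · ♙ · · ·
· ♙ ♙ ♙ · · ♙ ♙
♖ ♘ ♗ ♕ ♔ ♗ ♘ ♖


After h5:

♜ ♞ ♝ ♛ ♚ ♝ ♞ ♜
· ♟ · ♟ ♟ ♟ ♟ ·
♟ · · · · · · ·
· · ♟ · · · · ♟
♙ · · · · ♙ · ·
· · · · ♙ · · ·
· ♙ ♙ ♙ · · ♙ ♙
♖ ♘ ♗ ♕ ♔ ♗ ♘ ♖


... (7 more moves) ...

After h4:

♜ ♞ ♝ ♛ ♚ · · ♜
· ♟ · ♟ ♝ ♟ ♟ ·
♟ · · · · · · ♞
· · ♟ · ♟ · · ·
♙ · ♙ · · ♙ · ♟
· ♙ · · ♙ · ♙ ·
· · · ♙ ♕ · · ♙
♖ ♘ ♗ · ♔ ♗ ♘ ♖


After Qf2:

♜ ♞ ♝ ♛ ♚ · · ♜
· ♟ · ♟ ♝ ♟ ♟ ·
♟ · · · · · · ♞
· · ♟ · ♟ · · ·
♙ · ♙ · · ♙ · ♟
· ♙ · · ♙ · ♙ ·
· · · ♙ · ♕ · ♙
♖ ♘ ♗ · ♔ ♗ ♘ ♖



  a b c d e f g h
  ─────────────────
8│♜ ♞ ♝ ♛ ♚ · · ♜│8
7│· ♟ · ♟ ♝ ♟ ♟ ·│7
6│♟ · · · · · · ♞│6
5│· · ♟ · ♟ · · ·│5
4│♙ · ♙ · · ♙ · ♟│4
3│· ♙ · · ♙ · ♙ ·│3
2│· · · ♙ · ♕ · ♙│2
1│♖ ♘ ♗ · ♔ ♗ ♘ ♖│1
  ─────────────────
  a b c d e f g h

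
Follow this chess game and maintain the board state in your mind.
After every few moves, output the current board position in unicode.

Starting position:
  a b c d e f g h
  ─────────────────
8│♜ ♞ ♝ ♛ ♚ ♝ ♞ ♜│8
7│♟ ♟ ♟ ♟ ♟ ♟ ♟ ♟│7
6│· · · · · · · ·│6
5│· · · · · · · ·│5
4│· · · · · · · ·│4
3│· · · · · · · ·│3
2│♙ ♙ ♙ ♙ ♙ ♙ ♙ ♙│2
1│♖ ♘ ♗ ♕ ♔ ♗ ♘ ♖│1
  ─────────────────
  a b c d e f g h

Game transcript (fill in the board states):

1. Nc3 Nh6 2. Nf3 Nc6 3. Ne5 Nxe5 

  a b c d e f g h
  ─────────────────
8│♜ · ♝ ♛ ♚ ♝ · ♜│8
7│♟ ♟ ♟ ♟ ♟ ♟ ♟ ♟│7
6│· · · · · · · ♞│6
5│· · · · ♞ · · ·│5
4│· · · · · · · ·│4
3│· · ♘ · · · · ·│3
2│♙ ♙ ♙ ♙ ♙ ♙ ♙ ♙│2
1│♖ · ♗ ♕ ♔ ♗ · ♖│1
  ─────────────────
  a b c d e f g h

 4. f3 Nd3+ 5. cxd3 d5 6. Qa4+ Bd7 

  a b c d e f g h
  ─────────────────
8│♜ · · ♛ ♚ ♝ · ♜│8
7│♟ ♟ ♟ ♝ ♟ ♟ ♟ ♟│7
6│· · · · · · · ♞│6
5│· · · ♟ · · · ·│5
4│♕ · · · · · · ·│4
3│· · ♘ ♙ · ♙ · ·│3
2│♙ ♙ · ♙ ♙ · ♙ ♙│2
1│♖ · ♗ · ♔ ♗ · ♖│1
  ─────────────────
  a b c d e f g h

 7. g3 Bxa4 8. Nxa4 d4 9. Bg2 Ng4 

  a b c d e f g h
  ─────────────────
8│♜ · · ♛ ♚ ♝ · ♜│8
7│♟ ♟ ♟ · ♟ ♟ ♟ ♟│7
6│· · · · · · · ·│6
5│· · · · · · · ·│5
4│♘ · · ♟ · · ♞ ·│4
3│· · · ♙ · ♙ ♙ ·│3
2│♙ ♙ · ♙ ♙ · ♗ ♙│2
1│♖ · ♗ · ♔ · · ♖│1
  ─────────────────
  a b c d e f g h

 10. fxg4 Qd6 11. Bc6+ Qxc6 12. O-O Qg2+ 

  a b c d e f g h
  ─────────────────
8│♜ · · · ♚ ♝ · ♜│8
7│♟ ♟ ♟ · ♟ ♟ ♟ ♟│7
6│· · · · · · · ·│6
5│· · · · · · · ·│5
4│♘ · · ♟ · · ♙ ·│4
3│· · · ♙ · · ♙ ·│3
2│♙ ♙ · ♙ ♙ · ♛ ♙│2
1│♖ · ♗ · · ♖ ♔ ·│1
  ─────────────────
  a b c d e f g h

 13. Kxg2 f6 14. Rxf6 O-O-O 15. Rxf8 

  a b c d e f g h
  ─────────────────
8│· · ♚ ♜ · ♖ · ♜│8
7│♟ ♟ ♟ · ♟ · ♟ ♟│7
6│· · · · · · · ·│6
5│· · · · · · · ·│5
4│♘ · · ♟ · · ♙ ·│4
3│· · · ♙ · · ♙ ·│3
2│♙ ♙ · ♙ ♙ · ♔ ♙│2
1│♖ · ♗ · · · · ·│1
  ─────────────────
  a b c d e f g h


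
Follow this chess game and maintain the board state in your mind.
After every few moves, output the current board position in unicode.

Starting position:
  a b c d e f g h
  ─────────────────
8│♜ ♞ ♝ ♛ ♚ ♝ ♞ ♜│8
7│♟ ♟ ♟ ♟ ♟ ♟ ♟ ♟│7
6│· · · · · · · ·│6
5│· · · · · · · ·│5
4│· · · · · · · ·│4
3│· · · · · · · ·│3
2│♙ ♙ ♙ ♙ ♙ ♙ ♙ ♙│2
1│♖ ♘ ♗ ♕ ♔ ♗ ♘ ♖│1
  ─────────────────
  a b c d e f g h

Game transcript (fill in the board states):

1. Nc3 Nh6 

  a b c d e f g h
  ─────────────────
8│♜ ♞ ♝ ♛ ♚ ♝ · ♜│8
7│♟ ♟ ♟ ♟ ♟ ♟ ♟ ♟│7
6│· · · · · · · ♞│6
5│· · · · · · · ·│5
4│· · · · · · · ·│4
3│· · ♘ · · · · ·│3
2│♙ ♙ ♙ ♙ ♙ ♙ ♙ ♙│2
1│♖ · ♗ ♕ ♔ ♗ ♘ ♖│1
  ─────────────────
  a b c d e f g h

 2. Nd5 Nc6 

  a b c d e f g h
  ─────────────────
8│♜ · ♝ ♛ ♚ ♝ · ♜│8
7│♟ ♟ ♟ ♟ ♟ ♟ ♟ ♟│7
6│· · ♞ · · · · ♞│6
5│· · · ♘ · · · ·│5
4│· · · · · · · ·│4
3│· · · · · · · ·│3
2│♙ ♙ ♙ ♙ ♙ ♙ ♙ ♙│2
1│♖ · ♗ ♕ ♔ ♗ ♘ ♖│1
  ─────────────────
  a b c d e f g h

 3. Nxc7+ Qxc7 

  a b c d e f g h
  ─────────────────
8│♜ · ♝ · ♚ ♝ · ♜│8
7│♟ ♟ ♛ ♟ ♟ ♟ ♟ ♟│7
6│· · ♞ · · · · ♞│6
5│· · · · · · · ·│5
4│· · · · · · · ·│4
3│· · · · · · · ·│3
2│♙ ♙ ♙ ♙ ♙ ♙ ♙ ♙│2
1│♖ · ♗ ♕ ♔ ♗ ♘ ♖│1
  ─────────────────
  a b c d e f g h

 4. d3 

  a b c d e f g h
  ─────────────────
8│♜ · ♝ · ♚ ♝ · ♜│8
7│♟ ♟ ♛ ♟ ♟ ♟ ♟ ♟│7
6│· · ♞ · · · · ♞│6
5│· · · · · · · ·│5
4│· · · · · · · ·│4
3│· · · ♙ · · · ·│3
2│♙ ♙ ♙ · ♙ ♙ ♙ ♙│2
1│♖ · ♗ ♕ ♔ ♗ ♘ ♖│1
  ─────────────────
  a b c d e f g h


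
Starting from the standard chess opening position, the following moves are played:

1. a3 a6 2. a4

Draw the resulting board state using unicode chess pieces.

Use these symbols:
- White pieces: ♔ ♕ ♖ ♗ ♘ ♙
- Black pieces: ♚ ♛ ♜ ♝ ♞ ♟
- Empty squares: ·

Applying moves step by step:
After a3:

♜ ♞ ♝ ♛ ♚ ♝ ♞ ♜
♟ ♟ ♟ ♟ ♟ ♟ ♟ ♟
· · · · · · · ·
· · · · · · · ·
· · · · · · · ·
♙ · · · · · · ·
· ♙ ♙ ♙ ♙ ♙ ♙ ♙
♖ ♘ ♗ ♕ ♔ ♗ ♘ ♖


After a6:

♜ ♞ ♝ ♛ ♚ ♝ ♞ ♜
· ♟ ♟ ♟ ♟ ♟ ♟ ♟
♟ · · · · · · ·
· · · · · · · ·
· · · · · · · ·
♙ · · · · · · ·
· ♙ ♙ ♙ ♙ ♙ ♙ ♙
♖ ♘ ♗ ♕ ♔ ♗ ♘ ♖


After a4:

♜ ♞ ♝ ♛ ♚ ♝ ♞ ♜
· ♟ ♟ ♟ ♟ ♟ ♟ ♟
♟ · · · · · · ·
· · · · · · · ·
♙ · · · · · · ·
· · · · · · · ·
· ♙ ♙ ♙ ♙ ♙ ♙ ♙
♖ ♘ ♗ ♕ ♔ ♗ ♘ ♖



  a b c d e f g h
  ─────────────────
8│♜ ♞ ♝ ♛ ♚ ♝ ♞ ♜│8
7│· ♟ ♟ ♟ ♟ ♟ ♟ ♟│7
6│♟ · · · · · · ·│6
5│· · · · · · · ·│5
4│♙ · · · · · · ·│4
3│· · · · · · · ·│3
2│· ♙ ♙ ♙ ♙ ♙ ♙ ♙│2
1│♖ ♘ ♗ ♕ ♔ ♗ ♘ ♖│1
  ─────────────────
  a b c d e f g h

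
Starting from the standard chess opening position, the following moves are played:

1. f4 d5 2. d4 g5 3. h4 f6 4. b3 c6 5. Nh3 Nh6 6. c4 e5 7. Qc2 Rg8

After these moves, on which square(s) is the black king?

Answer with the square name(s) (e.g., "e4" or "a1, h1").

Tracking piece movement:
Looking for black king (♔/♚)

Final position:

  a b c d e f g h
  ─────────────────
8│♜ ♞ ♝ ♛ ♚ ♝ ♜ ·│8
7│♟ ♟ · · · · · ♟│7
6│· · ♟ · · ♟ · ♞│6
5│· · · ♟ ♟ · ♟ ·│5
4│· · ♙ ♙ · ♙ · ♙│4
3│· ♙ · · · · · ♘│3
2│♙ · ♕ · ♙ · ♙ ·│2
1│♖ ♘ ♗ · ♔ ♗ · ♖│1
  ─────────────────
  a b c d e f g h


e8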